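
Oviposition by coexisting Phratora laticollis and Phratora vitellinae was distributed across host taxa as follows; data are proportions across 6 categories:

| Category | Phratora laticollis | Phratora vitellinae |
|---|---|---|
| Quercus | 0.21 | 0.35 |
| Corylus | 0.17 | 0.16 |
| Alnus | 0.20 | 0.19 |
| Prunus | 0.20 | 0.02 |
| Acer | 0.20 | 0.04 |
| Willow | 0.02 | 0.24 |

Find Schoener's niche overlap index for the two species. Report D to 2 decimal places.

0.64

Σ|p₁ᵢ − p₂ᵢ| = 0.14 + 0.01 + 0.01 + 0.18 + 0.16 + 0.22 = 0.72
D = 1 − ½ × 0.72 = 1 − 0.360 = 0.6400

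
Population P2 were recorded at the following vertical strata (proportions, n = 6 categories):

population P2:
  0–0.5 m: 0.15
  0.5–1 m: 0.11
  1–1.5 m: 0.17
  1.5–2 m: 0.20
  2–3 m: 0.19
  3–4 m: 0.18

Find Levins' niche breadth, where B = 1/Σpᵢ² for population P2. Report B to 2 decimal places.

Σpᵢ² = 0.15² + 0.11² + 0.17² + 0.20² + 0.19² + 0.18² = 0.0225 + 0.0121 + 0.0289 + 0.0400 + 0.0361 + 0.0324 = 0.1720
B = 1 / 0.1720 = 5.8140

5.81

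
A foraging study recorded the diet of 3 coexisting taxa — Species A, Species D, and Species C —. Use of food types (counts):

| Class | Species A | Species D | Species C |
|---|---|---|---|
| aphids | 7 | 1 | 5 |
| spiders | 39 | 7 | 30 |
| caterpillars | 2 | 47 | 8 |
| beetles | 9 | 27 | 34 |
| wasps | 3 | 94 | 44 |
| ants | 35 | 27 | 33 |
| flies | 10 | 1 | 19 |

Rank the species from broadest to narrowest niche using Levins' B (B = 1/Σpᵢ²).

Proportions for Species A (n=105): 7/105=0.0667, 39/105=0.3714, 2/105=0.0190, 9/105=0.0857, 3/105=0.0286, 35/105=0.3333, 10/105=0.0952
Proportions for Species D (n=204): 1/204=0.0049, 7/204=0.0343, 47/204=0.2304, 27/204=0.1324, 94/204=0.4608, 27/204=0.1324, 1/204=0.0049
Proportions for Species C (n=173): 5/173=0.0289, 30/173=0.1734, 8/173=0.0462, 34/173=0.1965, 44/173=0.2543, 33/173=0.1908, 19/173=0.1098
Σp_Aᵢ² = 0.0667² + 0.3714² + 0.0190² + 0.0857² + 0.0286² + 0.3333² + 0.0952² = 0.004449 + 0.137938 + 0.000361 + 0.007344 + 0.000818 + 0.111089 + 0.009063 = 0.271062
B_A = 1 / 0.271062 = 3.6892
Σp_Dᵢ² = 0.0049² + 0.0343² + 0.2304² + 0.1324² + 0.4608² + 0.1324² + 0.0049² = 0.000024 + 0.001176 + 0.053084 + 0.017530 + 0.212337 + 0.017530 + 0.000024 = 0.301705
B_D = 1 / 0.301705 = 3.3145
Σp_Cᵢ² = 0.0289² + 0.1734² + 0.0462² + 0.1965² + 0.2543² + 0.1908² + 0.1098² = 0.000835 + 0.030068 + 0.002134 + 0.038612 + 0.064668 + 0.036405 + 0.012056 = 0.184778
B_C = 1 / 0.184778 = 5.4119
Ranking by B (broadest → narrowest): Species C (5.41) > Species A (3.69) > Species D (3.31)

Species C > Species A > Species D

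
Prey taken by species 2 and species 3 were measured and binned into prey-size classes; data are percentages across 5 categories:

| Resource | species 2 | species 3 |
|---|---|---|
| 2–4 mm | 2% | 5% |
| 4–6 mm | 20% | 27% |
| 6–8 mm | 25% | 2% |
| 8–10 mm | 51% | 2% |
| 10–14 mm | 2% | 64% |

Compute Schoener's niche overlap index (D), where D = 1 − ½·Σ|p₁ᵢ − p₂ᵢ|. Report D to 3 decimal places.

0.280

Convert percentages to proportions (divide by 100).
Σ|p₁ᵢ − p₂ᵢ| = 0.03 + 0.07 + 0.23 + 0.49 + 0.62 = 1.44
D = 1 − ½ × 1.44 = 1 − 0.720 = 0.28000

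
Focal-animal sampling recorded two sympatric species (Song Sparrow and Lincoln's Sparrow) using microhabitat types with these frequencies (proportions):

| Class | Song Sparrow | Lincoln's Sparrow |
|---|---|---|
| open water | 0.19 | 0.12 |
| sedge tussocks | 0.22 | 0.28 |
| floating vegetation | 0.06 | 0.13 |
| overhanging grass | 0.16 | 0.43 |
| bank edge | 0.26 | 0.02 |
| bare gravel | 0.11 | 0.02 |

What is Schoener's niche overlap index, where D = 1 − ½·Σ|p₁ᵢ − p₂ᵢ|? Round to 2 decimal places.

Σ|p₁ᵢ − p₂ᵢ| = 0.07 + 0.06 + 0.07 + 0.27 + 0.24 + 0.09 = 0.80
D = 1 − ½ × 0.80 = 1 − 0.400 = 0.6000

0.60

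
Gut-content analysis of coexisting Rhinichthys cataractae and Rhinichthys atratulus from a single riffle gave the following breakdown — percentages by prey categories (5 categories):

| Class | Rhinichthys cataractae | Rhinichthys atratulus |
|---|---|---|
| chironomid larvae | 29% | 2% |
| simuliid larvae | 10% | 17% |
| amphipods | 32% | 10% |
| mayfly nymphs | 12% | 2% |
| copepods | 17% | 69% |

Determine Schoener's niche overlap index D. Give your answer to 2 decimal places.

0.41

Convert percentages to proportions (divide by 100).
Σ|p₁ᵢ − p₂ᵢ| = 0.27 + 0.07 + 0.22 + 0.10 + 0.52 = 1.18
D = 1 − ½ × 1.18 = 1 − 0.590 = 0.4100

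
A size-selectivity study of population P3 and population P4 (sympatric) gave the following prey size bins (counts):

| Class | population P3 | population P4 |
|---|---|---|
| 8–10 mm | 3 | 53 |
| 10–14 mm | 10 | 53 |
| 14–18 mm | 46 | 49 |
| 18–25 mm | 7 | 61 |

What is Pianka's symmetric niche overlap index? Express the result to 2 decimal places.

Proportions for population P3 (n=66): 3/66=0.0455, 10/66=0.1515, 46/66=0.6970, 7/66=0.1061
Proportions for population P4 (n=216): 53/216=0.2454, 53/216=0.2454, 49/216=0.2269, 61/216=0.2824
Σ p₁ᵢp₂ᵢ = 0.011166 + 0.037178 + 0.158149 + 0.029963 = 0.236456
Σp_1ᵢ² = 0.0455² + 0.1515² + 0.6970² + 0.1061² = 0.002070 + 0.022952 + 0.485809 + 0.011257 = 0.522088
Σp_2ᵢ² = 0.2454² + 0.2454² + 0.2269² + 0.2824² = 0.060221 + 0.060221 + 0.051484 + 0.079750 = 0.251676
O = 0.236456 / √(0.522088 × 0.251676) = 0.236456 / 0.3624873 = 0.6523

0.65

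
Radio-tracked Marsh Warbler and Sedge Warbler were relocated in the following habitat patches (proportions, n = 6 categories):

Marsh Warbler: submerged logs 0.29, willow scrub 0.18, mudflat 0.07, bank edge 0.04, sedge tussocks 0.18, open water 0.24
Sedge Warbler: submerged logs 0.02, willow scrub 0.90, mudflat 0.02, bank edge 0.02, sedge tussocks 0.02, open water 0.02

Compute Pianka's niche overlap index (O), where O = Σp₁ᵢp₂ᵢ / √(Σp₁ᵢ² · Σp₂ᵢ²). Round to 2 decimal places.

Σ p₁ᵢp₂ᵢ = 0.0058 + 0.1620 + 0.0014 + 0.0008 + 0.0036 + 0.0048 = 0.1784
Σp_1ᵢ² = 0.29² + 0.18² + 0.07² + 0.04² + 0.18² + 0.24² = 0.0841 + 0.0324 + 0.0049 + 0.0016 + 0.0324 + 0.0576 = 0.2130
Σp_2ᵢ² = 0.02² + 0.90² + 0.02² + 0.02² + 0.02² + 0.02² = 0.0004 + 0.8100 + 0.0004 + 0.0004 + 0.0004 + 0.0004 = 0.8120
O = 0.1784 / √(0.2130 × 0.8120) = 0.1784 / 0.41588 = 0.4290

0.43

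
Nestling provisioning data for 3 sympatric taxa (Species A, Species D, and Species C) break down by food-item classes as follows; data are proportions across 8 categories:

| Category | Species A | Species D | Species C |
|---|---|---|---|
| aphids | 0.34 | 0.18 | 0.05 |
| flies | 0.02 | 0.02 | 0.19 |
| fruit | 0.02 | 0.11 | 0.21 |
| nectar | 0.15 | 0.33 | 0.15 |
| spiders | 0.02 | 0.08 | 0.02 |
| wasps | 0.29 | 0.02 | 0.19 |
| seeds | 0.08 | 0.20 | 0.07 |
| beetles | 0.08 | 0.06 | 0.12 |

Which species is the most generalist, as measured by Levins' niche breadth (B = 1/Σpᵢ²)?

Σp_Aᵢ² = 0.34² + 0.02² + 0.02² + 0.15² + 0.02² + 0.29² + 0.08² + 0.08² = 0.1156 + 0.0004 + 0.0004 + 0.0225 + 0.0004 + 0.0841 + 0.0064 + 0.0064 = 0.2362
B_A = 1 / 0.2362 = 4.2337
Σp_Dᵢ² = 0.18² + 0.02² + 0.11² + 0.33² + 0.08² + 0.02² + 0.20² + 0.06² = 0.0324 + 0.0004 + 0.0121 + 0.1089 + 0.0064 + 0.0004 + 0.0400 + 0.0036 = 0.2042
B_D = 1 / 0.2042 = 4.8972
Σp_Cᵢ² = 0.05² + 0.19² + 0.21² + 0.15² + 0.02² + 0.19² + 0.07² + 0.12² = 0.0025 + 0.0361 + 0.0441 + 0.0225 + 0.0004 + 0.0361 + 0.0049 + 0.0144 = 0.1610
B_C = 1 / 0.1610 = 6.2112
Highest B → broadest niche (most generalist): Species C (B = 6.21).

Species C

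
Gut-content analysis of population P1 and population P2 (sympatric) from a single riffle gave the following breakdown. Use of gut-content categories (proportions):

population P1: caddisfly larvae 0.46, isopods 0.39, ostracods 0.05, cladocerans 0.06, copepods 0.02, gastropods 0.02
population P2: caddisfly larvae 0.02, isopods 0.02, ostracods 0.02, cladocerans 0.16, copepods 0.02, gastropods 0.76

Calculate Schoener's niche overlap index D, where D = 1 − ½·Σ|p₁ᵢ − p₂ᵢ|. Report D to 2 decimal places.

Σ|p₁ᵢ − p₂ᵢ| = 0.44 + 0.37 + 0.03 + 0.10 + 0.00 + 0.74 = 1.68
D = 1 − ½ × 1.68 = 1 − 0.840 = 0.1600

0.16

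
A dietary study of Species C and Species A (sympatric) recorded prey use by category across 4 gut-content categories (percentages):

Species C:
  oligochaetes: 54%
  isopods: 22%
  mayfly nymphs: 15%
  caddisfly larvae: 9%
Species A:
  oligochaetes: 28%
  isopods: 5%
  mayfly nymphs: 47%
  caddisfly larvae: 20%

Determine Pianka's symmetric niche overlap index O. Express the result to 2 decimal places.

Convert percentages to proportions (divide by 100).
Σ p₁ᵢp₂ᵢ = 0.1512 + 0.0110 + 0.0705 + 0.0180 = 0.2507
Σp_1ᵢ² = 0.54² + 0.22² + 0.15² + 0.09² = 0.2916 + 0.0484 + 0.0225 + 0.0081 = 0.3706
Σp_2ᵢ² = 0.28² + 0.05² + 0.47² + 0.20² = 0.0784 + 0.0025 + 0.2209 + 0.0400 = 0.3418
O = 0.2507 / √(0.3706 × 0.3418) = 0.2507 / 0.35591 = 0.7044

0.70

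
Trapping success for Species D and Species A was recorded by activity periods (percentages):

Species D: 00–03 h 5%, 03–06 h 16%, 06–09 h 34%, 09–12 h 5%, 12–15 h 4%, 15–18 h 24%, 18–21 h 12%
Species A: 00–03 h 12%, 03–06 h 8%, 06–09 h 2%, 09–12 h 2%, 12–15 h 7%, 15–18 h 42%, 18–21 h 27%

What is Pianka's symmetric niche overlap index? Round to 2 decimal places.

Convert percentages to proportions (divide by 100).
Σ p₁ᵢp₂ᵢ = 0.0060 + 0.0128 + 0.0068 + 0.0010 + 0.0028 + 0.1008 + 0.0324 = 0.1626
Σp_1ᵢ² = 0.05² + 0.16² + 0.34² + 0.05² + 0.04² + 0.24² + 0.12² = 0.0025 + 0.0256 + 0.1156 + 0.0025 + 0.0016 + 0.0576 + 0.0144 = 0.2198
Σp_2ᵢ² = 0.12² + 0.08² + 0.02² + 0.02² + 0.07² + 0.42² + 0.27² = 0.0144 + 0.0064 + 0.0004 + 0.0004 + 0.0049 + 0.1764 + 0.0729 = 0.2758
O = 0.1626 / √(0.2198 × 0.2758) = 0.1626 / 0.24621 = 0.6604

0.66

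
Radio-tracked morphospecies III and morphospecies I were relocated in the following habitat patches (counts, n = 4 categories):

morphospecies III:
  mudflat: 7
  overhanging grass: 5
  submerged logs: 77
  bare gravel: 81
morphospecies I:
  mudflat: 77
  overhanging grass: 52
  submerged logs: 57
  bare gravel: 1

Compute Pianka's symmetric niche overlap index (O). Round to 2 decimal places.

Proportions for morphospecies III (n=170): 7/170=0.0412, 5/170=0.0294, 77/170=0.4529, 81/170=0.4765
Proportions for morphospecies I (n=187): 77/187=0.4118, 52/187=0.2781, 57/187=0.3048, 1/187=0.0053
Σ p₁ᵢp₂ᵢ = 0.016966 + 0.008176 + 0.138044 + 0.002525 = 0.165711
Σp_1ᵢ² = 0.0412² + 0.0294² + 0.4529² + 0.4765² = 0.001697 + 0.000864 + 0.205118 + 0.227052 = 0.434731
Σp_2ᵢ² = 0.4118² + 0.2781² + 0.3048² + 0.0053² = 0.169579 + 0.077340 + 0.092903 + 0.000028 = 0.339850
O = 0.165711 / √(0.434731 × 0.339850) = 0.165711 / 0.3843739 = 0.4311

0.43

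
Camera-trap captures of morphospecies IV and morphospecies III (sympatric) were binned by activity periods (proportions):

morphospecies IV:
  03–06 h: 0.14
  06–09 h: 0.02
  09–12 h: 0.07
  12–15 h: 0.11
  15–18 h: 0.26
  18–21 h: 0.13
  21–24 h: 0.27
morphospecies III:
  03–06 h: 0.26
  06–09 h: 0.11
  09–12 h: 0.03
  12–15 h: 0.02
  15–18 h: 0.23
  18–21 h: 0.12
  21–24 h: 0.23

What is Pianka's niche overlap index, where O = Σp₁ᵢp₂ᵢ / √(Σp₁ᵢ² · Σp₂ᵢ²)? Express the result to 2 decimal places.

Σ p₁ᵢp₂ᵢ = 0.0364 + 0.0022 + 0.0021 + 0.0022 + 0.0598 + 0.0156 + 0.0621 = 0.1804
Σp_1ᵢ² = 0.14² + 0.02² + 0.07² + 0.11² + 0.26² + 0.13² + 0.27² = 0.0196 + 0.0004 + 0.0049 + 0.0121 + 0.0676 + 0.0169 + 0.0729 = 0.1944
Σp_2ᵢ² = 0.26² + 0.11² + 0.03² + 0.02² + 0.23² + 0.12² + 0.23² = 0.0676 + 0.0121 + 0.0009 + 0.0004 + 0.0529 + 0.0144 + 0.0529 = 0.2012
O = 0.1804 / √(0.1944 × 0.2012) = 0.1804 / 0.19777 = 0.9122

0.91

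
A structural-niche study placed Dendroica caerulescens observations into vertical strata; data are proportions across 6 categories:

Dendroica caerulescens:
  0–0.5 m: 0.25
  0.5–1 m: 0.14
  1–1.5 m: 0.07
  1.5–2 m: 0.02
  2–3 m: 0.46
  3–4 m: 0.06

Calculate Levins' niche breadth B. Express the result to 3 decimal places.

3.305

Σpᵢ² = 0.25² + 0.14² + 0.07² + 0.02² + 0.46² + 0.06² = 0.0625 + 0.0196 + 0.0049 + 0.0004 + 0.2116 + 0.0036 = 0.3026
B = 1 / 0.3026 = 3.30469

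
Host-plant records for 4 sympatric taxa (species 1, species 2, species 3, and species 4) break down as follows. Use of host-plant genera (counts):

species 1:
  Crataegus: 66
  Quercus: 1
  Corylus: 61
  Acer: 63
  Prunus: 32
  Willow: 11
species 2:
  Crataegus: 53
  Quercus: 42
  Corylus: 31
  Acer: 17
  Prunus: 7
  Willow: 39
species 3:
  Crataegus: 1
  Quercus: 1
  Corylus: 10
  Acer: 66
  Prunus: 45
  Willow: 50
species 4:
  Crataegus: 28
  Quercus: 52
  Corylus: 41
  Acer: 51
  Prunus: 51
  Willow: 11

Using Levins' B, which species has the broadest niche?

species 4

Proportions for species 1 (n=234): 66/234=0.2821, 1/234=0.0043, 61/234=0.2607, 63/234=0.2692, 32/234=0.1368, 11/234=0.0470
Proportions for species 2 (n=189): 53/189=0.2804, 42/189=0.2222, 31/189=0.1640, 17/189=0.0899, 7/189=0.0370, 39/189=0.2063
Proportions for species 3 (n=173): 1/173=0.0058, 1/173=0.0058, 10/173=0.0578, 66/173=0.3815, 45/173=0.2601, 50/173=0.2890
Proportions for species 4 (n=234): 28/234=0.1197, 52/234=0.2222, 41/234=0.1752, 51/234=0.2179, 51/234=0.2179, 11/234=0.0470
Σp_1ᵢ² = 0.2821² + 0.0043² + 0.2607² + 0.2692² + 0.1368² + 0.0470² = 0.079580 + 0.000018 + 0.067964 + 0.072469 + 0.018714 + 0.002209 = 0.240954
B_1 = 1 / 0.240954 = 4.1502
Σp_2ᵢ² = 0.2804² + 0.2222² + 0.1640² + 0.0899² + 0.0370² + 0.2063² = 0.078624 + 0.049373 + 0.026896 + 0.008082 + 0.001369 + 0.042560 = 0.206904
B_2 = 1 / 0.206904 = 4.8332
Σp_3ᵢ² = 0.0058² + 0.0058² + 0.0578² + 0.3815² + 0.2601² + 0.2890² = 0.000034 + 0.000034 + 0.003341 + 0.145542 + 0.067652 + 0.083521 = 0.300124
B_3 = 1 / 0.300124 = 3.3320
Σp_4ᵢ² = 0.1197² + 0.2222² + 0.1752² + 0.2179² + 0.2179² + 0.0470² = 0.014328 + 0.049373 + 0.030695 + 0.047480 + 0.047480 + 0.002209 = 0.191565
B_4 = 1 / 0.191565 = 5.2202
Highest B → broadest niche (most generalist): species 4 (B = 5.22).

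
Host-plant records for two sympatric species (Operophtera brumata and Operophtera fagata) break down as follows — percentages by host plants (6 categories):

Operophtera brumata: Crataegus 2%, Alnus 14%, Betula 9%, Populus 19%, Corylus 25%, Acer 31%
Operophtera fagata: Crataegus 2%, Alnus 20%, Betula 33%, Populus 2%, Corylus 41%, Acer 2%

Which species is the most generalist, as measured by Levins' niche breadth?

Operophtera brumata

Convert percentages to proportions (divide by 100).
Σp_brumᵢ² = 0.02² + 0.14² + 0.09² + 0.19² + 0.25² + 0.31² = 0.0004 + 0.0196 + 0.0081 + 0.0361 + 0.0625 + 0.0961 = 0.2228
B_brum = 1 / 0.2228 = 4.4883
Σp_fagaᵢ² = 0.02² + 0.20² + 0.33² + 0.02² + 0.41² + 0.02² = 0.0004 + 0.0400 + 0.1089 + 0.0004 + 0.1681 + 0.0004 = 0.3182
B_faga = 1 / 0.3182 = 3.1427
Highest B → broadest niche (most generalist): Operophtera brumata (B = 4.49).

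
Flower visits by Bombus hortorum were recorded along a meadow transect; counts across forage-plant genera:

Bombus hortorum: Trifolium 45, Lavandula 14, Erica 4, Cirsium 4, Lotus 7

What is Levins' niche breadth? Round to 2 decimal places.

2.38

Proportions for Bombus hortorum (n=74): 45/74=0.6081, 14/74=0.1892, 4/74=0.0541, 4/74=0.0541, 7/74=0.0946
Σpᵢ² = 0.6081² + 0.1892² + 0.0541² + 0.0541² + 0.0946² = 0.369786 + 0.035797 + 0.002927 + 0.002927 + 0.008949 = 0.420386
B = 1 / 0.420386 = 2.3788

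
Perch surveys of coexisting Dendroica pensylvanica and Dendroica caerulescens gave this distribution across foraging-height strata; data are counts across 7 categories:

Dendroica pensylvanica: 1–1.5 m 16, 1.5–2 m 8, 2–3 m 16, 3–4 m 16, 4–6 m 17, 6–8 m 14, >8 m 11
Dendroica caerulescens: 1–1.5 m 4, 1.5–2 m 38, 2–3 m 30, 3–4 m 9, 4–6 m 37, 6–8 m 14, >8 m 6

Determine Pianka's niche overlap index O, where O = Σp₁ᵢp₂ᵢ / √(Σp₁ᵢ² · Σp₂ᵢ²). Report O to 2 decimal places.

Proportions for Dendroica pensylvanica (n=98): 16/98=0.1633, 8/98=0.0816, 16/98=0.1633, 16/98=0.1633, 17/98=0.1735, 14/98=0.1429, 11/98=0.1122
Proportions for Dendroica caerulescens (n=138): 4/138=0.0290, 38/138=0.2754, 30/138=0.2174, 9/138=0.0652, 37/138=0.2681, 14/138=0.1014, 6/138=0.0435
Σ p₁ᵢp₂ᵢ = 0.004736 + 0.022473 + 0.035501 + 0.010647 + 0.046515 + 0.014490 + 0.004881 = 0.139243
Σp_1ᵢ² = 0.1633² + 0.0816² + 0.1633² + 0.1633² + 0.1735² + 0.1429² + 0.1122² = 0.026667 + 0.006659 + 0.026667 + 0.026667 + 0.030102 + 0.020420 + 0.012589 = 0.149771
Σp_2ᵢ² = 0.0290² + 0.2754² + 0.2174² + 0.0652² + 0.2681² + 0.1014² + 0.0435² = 0.000841 + 0.075845 + 0.047263 + 0.004251 + 0.071878 + 0.010282 + 0.001892 = 0.212252
O = 0.139243 / √(0.149771 × 0.212252) = 0.139243 / 0.1782952 = 0.7810

0.78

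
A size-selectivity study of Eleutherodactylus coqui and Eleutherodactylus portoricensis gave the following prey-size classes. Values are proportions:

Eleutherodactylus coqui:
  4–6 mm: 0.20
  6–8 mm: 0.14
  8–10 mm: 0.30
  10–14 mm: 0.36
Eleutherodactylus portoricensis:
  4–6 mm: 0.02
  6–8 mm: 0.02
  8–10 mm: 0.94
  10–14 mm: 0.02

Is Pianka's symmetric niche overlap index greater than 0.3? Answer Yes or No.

Yes

Σ p₁ᵢp₂ᵢ = 0.0040 + 0.0028 + 0.2820 + 0.0072 = 0.2960
Σp_1ᵢ² = 0.20² + 0.14² + 0.30² + 0.36² = 0.0400 + 0.0196 + 0.0900 + 0.1296 = 0.2792
Σp_2ᵢ² = 0.02² + 0.02² + 0.94² + 0.02² = 0.0004 + 0.0004 + 0.8836 + 0.0004 = 0.8848
O = 0.2960 / √(0.2792 × 0.8848) = 0.2960 / 0.49703 = 0.5955
O = 0.5955 > 0.3 → Yes.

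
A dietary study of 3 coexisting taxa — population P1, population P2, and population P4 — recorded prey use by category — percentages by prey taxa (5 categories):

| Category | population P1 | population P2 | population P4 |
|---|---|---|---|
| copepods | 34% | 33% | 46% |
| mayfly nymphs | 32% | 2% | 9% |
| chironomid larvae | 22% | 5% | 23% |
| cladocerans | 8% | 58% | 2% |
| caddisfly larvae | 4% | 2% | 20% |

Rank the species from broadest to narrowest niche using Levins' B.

population P1 > population P4 > population P2

Convert percentages to proportions (divide by 100).
Σp_P1ᵢ² = 0.34² + 0.32² + 0.22² + 0.08² + 0.04² = 0.1156 + 0.1024 + 0.0484 + 0.0064 + 0.0016 = 0.2744
B_P1 = 1 / 0.2744 = 3.6443
Σp_P2ᵢ² = 0.33² + 0.02² + 0.05² + 0.58² + 0.02² = 0.1089 + 0.0004 + 0.0025 + 0.3364 + 0.0004 = 0.4486
B_P2 = 1 / 0.4486 = 2.2292
Σp_P4ᵢ² = 0.46² + 0.09² + 0.23² + 0.02² + 0.20² = 0.2116 + 0.0081 + 0.0529 + 0.0004 + 0.0400 = 0.3130
B_P4 = 1 / 0.3130 = 3.1949
Ranking by B (broadest → narrowest): population P1 (3.64) > population P4 (3.19) > population P2 (2.23)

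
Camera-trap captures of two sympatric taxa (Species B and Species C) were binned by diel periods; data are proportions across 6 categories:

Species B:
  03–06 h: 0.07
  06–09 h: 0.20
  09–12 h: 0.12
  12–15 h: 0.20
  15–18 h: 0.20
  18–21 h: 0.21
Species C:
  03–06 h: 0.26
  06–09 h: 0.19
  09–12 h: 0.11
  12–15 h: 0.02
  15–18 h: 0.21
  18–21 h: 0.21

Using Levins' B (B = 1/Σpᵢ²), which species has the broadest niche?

Σp_Bᵢ² = 0.07² + 0.20² + 0.12² + 0.20² + 0.20² + 0.21² = 0.0049 + 0.0400 + 0.0144 + 0.0400 + 0.0400 + 0.0441 = 0.1834
B_B = 1 / 0.1834 = 5.4526
Σp_Cᵢ² = 0.26² + 0.19² + 0.11² + 0.02² + 0.21² + 0.21² = 0.0676 + 0.0361 + 0.0121 + 0.0004 + 0.0441 + 0.0441 = 0.2044
B_C = 1 / 0.2044 = 4.8924
Highest B → broadest niche (most generalist): Species B (B = 5.45).

Species B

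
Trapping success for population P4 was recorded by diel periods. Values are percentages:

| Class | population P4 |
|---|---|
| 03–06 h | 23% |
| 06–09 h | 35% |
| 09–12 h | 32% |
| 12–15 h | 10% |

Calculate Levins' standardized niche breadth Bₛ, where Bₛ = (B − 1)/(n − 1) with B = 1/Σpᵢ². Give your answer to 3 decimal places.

0.825

Convert percentages to proportions (divide by 100).
Σpᵢ² = 0.23² + 0.35² + 0.32² + 0.10² = 0.0529 + 0.1225 + 0.1024 + 0.0100 = 0.2878
B = 1 / 0.2878 = 3.47464
Bₛ = (B − 1)/(n − 1) = (3.47464 − 1)/(4 − 1) = 2.47464/3 = 0.82488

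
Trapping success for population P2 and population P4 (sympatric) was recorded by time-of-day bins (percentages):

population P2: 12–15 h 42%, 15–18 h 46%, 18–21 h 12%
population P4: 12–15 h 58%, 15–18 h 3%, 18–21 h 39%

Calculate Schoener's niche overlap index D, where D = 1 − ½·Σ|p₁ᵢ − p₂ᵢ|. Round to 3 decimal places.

Convert percentages to proportions (divide by 100).
Σ|p₁ᵢ − p₂ᵢ| = 0.16 + 0.43 + 0.27 = 0.86
D = 1 − ½ × 0.86 = 1 − 0.430 = 0.57000

0.570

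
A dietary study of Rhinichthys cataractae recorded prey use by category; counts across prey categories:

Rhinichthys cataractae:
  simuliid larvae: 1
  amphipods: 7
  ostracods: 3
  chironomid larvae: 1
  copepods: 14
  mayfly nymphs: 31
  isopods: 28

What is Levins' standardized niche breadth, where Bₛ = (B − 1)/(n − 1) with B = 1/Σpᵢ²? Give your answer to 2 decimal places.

0.44

Proportions for Rhinichthys cataractae (n=85): 1/85=0.0118, 7/85=0.0824, 3/85=0.0353, 1/85=0.0118, 14/85=0.1647, 31/85=0.3647, 28/85=0.3294
Σpᵢ² = 0.0118² + 0.0824² + 0.0353² + 0.0118² + 0.1647² + 0.3647² + 0.3294² = 0.000139 + 0.006790 + 0.001246 + 0.000139 + 0.027126 + 0.133006 + 0.108504 = 0.276950
B = 1 / 0.276950 = 3.6108
Bₛ = (B − 1)/(n − 1) = (3.6108 − 1)/(7 − 1) = 2.6108/6 = 0.4351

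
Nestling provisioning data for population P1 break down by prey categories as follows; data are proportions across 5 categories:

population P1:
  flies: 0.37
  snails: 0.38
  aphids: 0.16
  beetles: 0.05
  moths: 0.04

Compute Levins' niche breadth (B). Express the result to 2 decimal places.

Σpᵢ² = 0.37² + 0.38² + 0.16² + 0.05² + 0.04² = 0.1369 + 0.1444 + 0.0256 + 0.0025 + 0.0016 = 0.3110
B = 1 / 0.3110 = 3.2154

3.22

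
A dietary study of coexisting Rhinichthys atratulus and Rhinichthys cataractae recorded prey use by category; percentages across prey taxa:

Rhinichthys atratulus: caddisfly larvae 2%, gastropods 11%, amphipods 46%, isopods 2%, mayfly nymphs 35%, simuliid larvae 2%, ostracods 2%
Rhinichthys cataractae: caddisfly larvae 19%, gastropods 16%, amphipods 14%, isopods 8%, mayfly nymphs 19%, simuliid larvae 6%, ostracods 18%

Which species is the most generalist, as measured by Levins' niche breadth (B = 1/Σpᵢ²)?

Rhinichthys cataractae

Convert percentages to proportions (divide by 100).
Σp_atraᵢ² = 0.02² + 0.11² + 0.46² + 0.02² + 0.35² + 0.02² + 0.02² = 0.0004 + 0.0121 + 0.2116 + 0.0004 + 0.1225 + 0.0004 + 0.0004 = 0.3478
B_atra = 1 / 0.3478 = 2.8752
Σp_cataᵢ² = 0.19² + 0.16² + 0.14² + 0.08² + 0.19² + 0.06² + 0.18² = 0.0361 + 0.0256 + 0.0196 + 0.0064 + 0.0361 + 0.0036 + 0.0324 = 0.1598
B_cata = 1 / 0.1598 = 6.2578
Highest B → broadest niche (most generalist): Rhinichthys cataractae (B = 6.26).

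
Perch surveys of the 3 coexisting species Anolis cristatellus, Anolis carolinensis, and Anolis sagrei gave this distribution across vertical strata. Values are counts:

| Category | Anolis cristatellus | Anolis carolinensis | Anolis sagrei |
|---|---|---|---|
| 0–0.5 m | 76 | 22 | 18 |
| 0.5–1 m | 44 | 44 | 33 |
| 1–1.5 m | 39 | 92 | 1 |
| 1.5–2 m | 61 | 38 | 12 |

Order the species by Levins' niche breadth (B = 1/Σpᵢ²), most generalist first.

Proportions for Anolis cristatellus (n=220): 76/220=0.3455, 44/220=0.2000, 39/220=0.1773, 61/220=0.2773
Proportions for Anolis carolinensis (n=196): 22/196=0.1122, 44/196=0.2245, 92/196=0.4694, 38/196=0.1939
Proportions for Anolis sagrei (n=64): 18/64=0.2813, 33/64=0.5156, 1/64=0.0156, 12/64=0.1875
Σp_crisᵢ² = 0.3455² + 0.2000² + 0.1773² + 0.2773² = 0.119370 + 0.040000 + 0.031435 + 0.076895 = 0.267700
B_cris = 1 / 0.267700 = 3.7355
Σp_caroᵢ² = 0.1122² + 0.2245² + 0.4694² + 0.1939² = 0.012589 + 0.050400 + 0.220336 + 0.037597 = 0.320922
B_caro = 1 / 0.320922 = 3.1160
Σp_sagrᵢ² = 0.2813² + 0.5156² + 0.0156² + 0.1875² = 0.079130 + 0.265843 + 0.000243 + 0.035156 = 0.380372
B_sagr = 1 / 0.380372 = 2.6290
Ranking by B (broadest → narrowest): Anolis cristatellus (3.74) > Anolis carolinensis (3.12) > Anolis sagrei (2.63)

Anolis cristatellus > Anolis carolinensis > Anolis sagrei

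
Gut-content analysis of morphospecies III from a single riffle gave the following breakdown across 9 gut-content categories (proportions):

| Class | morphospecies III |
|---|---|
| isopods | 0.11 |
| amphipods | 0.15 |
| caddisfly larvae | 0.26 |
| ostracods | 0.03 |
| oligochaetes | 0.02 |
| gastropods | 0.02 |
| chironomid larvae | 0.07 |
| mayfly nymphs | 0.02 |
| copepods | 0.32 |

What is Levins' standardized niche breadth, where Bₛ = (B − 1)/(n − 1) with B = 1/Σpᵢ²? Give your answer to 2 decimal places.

Σpᵢ² = 0.11² + 0.15² + 0.26² + 0.03² + 0.02² + 0.02² + 0.07² + 0.02² + 0.32² = 0.0121 + 0.0225 + 0.0676 + 0.0009 + 0.0004 + 0.0004 + 0.0049 + 0.0004 + 0.1024 = 0.2116
B = 1 / 0.2116 = 4.7259
Bₛ = (B − 1)/(n − 1) = (4.7259 − 1)/(9 − 1) = 3.7259/8 = 0.4657

0.47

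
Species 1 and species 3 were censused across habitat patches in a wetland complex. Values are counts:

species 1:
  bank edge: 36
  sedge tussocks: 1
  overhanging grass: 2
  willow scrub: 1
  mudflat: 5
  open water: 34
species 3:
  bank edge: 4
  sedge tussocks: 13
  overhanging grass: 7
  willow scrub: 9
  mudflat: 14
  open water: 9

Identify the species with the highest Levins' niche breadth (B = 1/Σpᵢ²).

Proportions for species 1 (n=79): 36/79=0.4557, 1/79=0.0127, 2/79=0.0253, 1/79=0.0127, 5/79=0.0633, 34/79=0.4304
Proportions for species 3 (n=56): 4/56=0.0714, 13/56=0.2321, 7/56=0.1250, 9/56=0.1607, 14/56=0.2500, 9/56=0.1607
Σp_1ᵢ² = 0.4557² + 0.0127² + 0.0253² + 0.0127² + 0.0633² + 0.4304² = 0.207662 + 0.000161 + 0.000640 + 0.000161 + 0.004007 + 0.185244 = 0.397875
B_1 = 1 / 0.397875 = 2.5134
Σp_3ᵢ² = 0.0714² + 0.2321² + 0.1250² + 0.1607² + 0.2500² + 0.1607² = 0.005098 + 0.053870 + 0.015625 + 0.025824 + 0.062500 + 0.025824 = 0.188741
B_3 = 1 / 0.188741 = 5.2983
Highest B → broadest niche (most generalist): species 3 (B = 5.30).

species 3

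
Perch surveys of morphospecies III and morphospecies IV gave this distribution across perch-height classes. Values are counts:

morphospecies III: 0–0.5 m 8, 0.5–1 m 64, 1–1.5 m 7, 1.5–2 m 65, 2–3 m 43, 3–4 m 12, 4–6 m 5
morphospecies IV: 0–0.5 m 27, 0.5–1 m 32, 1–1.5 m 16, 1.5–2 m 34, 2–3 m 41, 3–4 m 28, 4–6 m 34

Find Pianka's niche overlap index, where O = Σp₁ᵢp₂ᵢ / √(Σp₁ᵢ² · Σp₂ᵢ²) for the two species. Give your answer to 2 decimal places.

Proportions for morphospecies III (n=204): 8/204=0.0392, 64/204=0.3137, 7/204=0.0343, 65/204=0.3186, 43/204=0.2108, 12/204=0.0588, 5/204=0.0245
Proportions for morphospecies IV (n=212): 27/212=0.1274, 32/212=0.1509, 16/212=0.0755, 34/212=0.1604, 41/212=0.1934, 28/212=0.1321, 34/212=0.1604
Σ p₁ᵢp₂ᵢ = 0.004994 + 0.047337 + 0.002590 + 0.051103 + 0.040769 + 0.007767 + 0.003930 = 0.158490
Σp_1ᵢ² = 0.0392² + 0.3137² + 0.0343² + 0.3186² + 0.2108² + 0.0588² + 0.0245² = 0.001537 + 0.098408 + 0.001176 + 0.101506 + 0.044437 + 0.003457 + 0.000600 = 0.251121
Σp_2ᵢ² = 0.1274² + 0.1509² + 0.0755² + 0.1604² + 0.1934² + 0.1321² + 0.1604² = 0.016231 + 0.022771 + 0.005700 + 0.025728 + 0.037404 + 0.017450 + 0.025728 = 0.151012
O = 0.158490 / √(0.251121 × 0.151012) = 0.158490 / 0.1947364 = 0.8139

0.81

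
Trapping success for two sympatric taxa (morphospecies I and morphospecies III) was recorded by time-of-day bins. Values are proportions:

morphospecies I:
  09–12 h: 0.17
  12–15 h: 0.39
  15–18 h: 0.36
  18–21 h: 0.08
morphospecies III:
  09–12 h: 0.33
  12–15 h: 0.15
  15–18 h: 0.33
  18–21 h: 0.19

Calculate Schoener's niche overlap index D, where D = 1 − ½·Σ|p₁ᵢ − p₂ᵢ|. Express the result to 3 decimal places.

0.730

Σ|p₁ᵢ − p₂ᵢ| = 0.16 + 0.24 + 0.03 + 0.11 = 0.54
D = 1 − ½ × 0.54 = 1 − 0.270 = 0.73000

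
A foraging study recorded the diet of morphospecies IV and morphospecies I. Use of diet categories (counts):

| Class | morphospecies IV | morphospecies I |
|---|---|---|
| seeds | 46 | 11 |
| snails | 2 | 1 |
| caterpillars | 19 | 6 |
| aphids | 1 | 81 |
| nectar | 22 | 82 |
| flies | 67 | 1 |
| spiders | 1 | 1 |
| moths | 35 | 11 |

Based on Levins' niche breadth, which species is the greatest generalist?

morphospecies IV

Proportions for morphospecies IV (n=193): 46/193=0.2383, 2/193=0.0104, 19/193=0.0984, 1/193=0.0052, 22/193=0.1140, 67/193=0.3472, 1/193=0.0052, 35/193=0.1813
Proportions for morphospecies I (n=194): 11/194=0.0567, 1/194=0.0052, 6/194=0.0309, 81/194=0.4175, 82/194=0.4227, 1/194=0.0052, 1/194=0.0052, 11/194=0.0567
Σp_IVᵢ² = 0.2383² + 0.0104² + 0.0984² + 0.0052² + 0.1140² + 0.3472² + 0.0052² + 0.1813² = 0.056787 + 0.000108 + 0.009683 + 0.000027 + 0.012996 + 0.120548 + 0.000027 + 0.032870 = 0.233046
B_IV = 1 / 0.233046 = 4.2910
Σp_Iᵢ² = 0.0567² + 0.0052² + 0.0309² + 0.4175² + 0.4227² + 0.0052² + 0.0052² + 0.0567² = 0.003215 + 0.000027 + 0.000955 + 0.174306 + 0.178675 + 0.000027 + 0.000027 + 0.003215 = 0.360447
B_I = 1 / 0.360447 = 2.7743
Highest B → broadest niche (most generalist): morphospecies IV (B = 4.29).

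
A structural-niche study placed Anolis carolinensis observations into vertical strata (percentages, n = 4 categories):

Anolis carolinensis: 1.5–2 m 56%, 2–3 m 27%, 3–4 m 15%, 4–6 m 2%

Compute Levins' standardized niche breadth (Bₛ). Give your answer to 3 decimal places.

0.481

Convert percentages to proportions (divide by 100).
Σpᵢ² = 0.56² + 0.27² + 0.15² + 0.02² = 0.3136 + 0.0729 + 0.0225 + 0.0004 = 0.4094
B = 1 / 0.4094 = 2.44260
Bₛ = (B − 1)/(n − 1) = (2.44260 − 1)/(4 − 1) = 1.44260/3 = 0.48087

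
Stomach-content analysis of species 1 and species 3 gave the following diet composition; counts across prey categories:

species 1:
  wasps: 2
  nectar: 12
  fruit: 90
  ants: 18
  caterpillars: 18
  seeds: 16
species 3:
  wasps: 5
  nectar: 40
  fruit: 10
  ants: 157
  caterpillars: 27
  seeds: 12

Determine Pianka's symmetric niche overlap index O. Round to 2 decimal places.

Proportions for species 1 (n=156): 2/156=0.0128, 12/156=0.0769, 90/156=0.5769, 18/156=0.1154, 18/156=0.1154, 16/156=0.1026
Proportions for species 3 (n=251): 5/251=0.0199, 40/251=0.1594, 10/251=0.0398, 157/251=0.6255, 27/251=0.1076, 12/251=0.0478
Σ p₁ᵢp₂ᵢ = 0.000255 + 0.012258 + 0.022961 + 0.072183 + 0.012417 + 0.004904 = 0.124978
Σp_1ᵢ² = 0.0128² + 0.0769² + 0.5769² + 0.1154² + 0.1154² + 0.1026² = 0.000164 + 0.005914 + 0.332814 + 0.013317 + 0.013317 + 0.010527 = 0.376053
Σp_2ᵢ² = 0.0199² + 0.1594² + 0.0398² + 0.6255² + 0.1076² + 0.0478² = 0.000396 + 0.025408 + 0.001584 + 0.391250 + 0.011578 + 0.002285 = 0.432501
O = 0.124978 / √(0.376053 × 0.432501) = 0.124978 / 0.4032906 = 0.3099

0.31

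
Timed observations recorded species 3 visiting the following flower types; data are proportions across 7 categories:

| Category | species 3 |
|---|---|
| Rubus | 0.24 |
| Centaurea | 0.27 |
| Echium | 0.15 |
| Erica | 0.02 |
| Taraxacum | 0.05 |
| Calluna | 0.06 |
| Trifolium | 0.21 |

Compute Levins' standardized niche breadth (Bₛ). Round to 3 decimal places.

Σpᵢ² = 0.24² + 0.27² + 0.15² + 0.02² + 0.05² + 0.06² + 0.21² = 0.0576 + 0.0729 + 0.0225 + 0.0004 + 0.0025 + 0.0036 + 0.0441 = 0.2036
B = 1 / 0.2036 = 4.91159
Bₛ = (B − 1)/(n − 1) = (4.91159 − 1)/(7 − 1) = 3.91159/6 = 0.65193

0.652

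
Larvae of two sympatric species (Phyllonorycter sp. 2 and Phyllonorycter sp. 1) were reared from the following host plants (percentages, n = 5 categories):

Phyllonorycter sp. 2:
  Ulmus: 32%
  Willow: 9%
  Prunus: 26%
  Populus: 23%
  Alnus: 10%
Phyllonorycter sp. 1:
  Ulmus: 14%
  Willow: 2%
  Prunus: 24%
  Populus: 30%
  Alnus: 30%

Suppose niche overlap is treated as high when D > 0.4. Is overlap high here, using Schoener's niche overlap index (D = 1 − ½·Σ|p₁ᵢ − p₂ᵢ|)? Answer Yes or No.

Convert percentages to proportions (divide by 100).
Σ|p₁ᵢ − p₂ᵢ| = 0.18 + 0.07 + 0.02 + 0.07 + 0.20 = 0.54
D = 1 − ½ × 0.54 = 1 − 0.270 = 0.7300
D = 0.7300 > 0.4 → Yes.

Yes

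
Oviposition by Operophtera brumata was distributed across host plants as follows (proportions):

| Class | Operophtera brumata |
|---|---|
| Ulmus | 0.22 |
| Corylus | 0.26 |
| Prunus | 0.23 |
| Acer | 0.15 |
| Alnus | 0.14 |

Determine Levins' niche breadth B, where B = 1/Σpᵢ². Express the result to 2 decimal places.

4.74

Σpᵢ² = 0.22² + 0.26² + 0.23² + 0.15² + 0.14² = 0.0484 + 0.0676 + 0.0529 + 0.0225 + 0.0196 = 0.2110
B = 1 / 0.2110 = 4.7393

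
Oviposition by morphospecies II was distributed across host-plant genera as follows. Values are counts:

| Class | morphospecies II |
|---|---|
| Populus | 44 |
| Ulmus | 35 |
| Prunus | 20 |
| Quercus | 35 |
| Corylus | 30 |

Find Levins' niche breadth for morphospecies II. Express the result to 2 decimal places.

Proportions for morphospecies II (n=164): 44/164=0.2683, 35/164=0.2134, 20/164=0.1220, 35/164=0.2134, 30/164=0.1829
Σpᵢ² = 0.2683² + 0.2134² + 0.1220² + 0.2134² + 0.1829² = 0.071985 + 0.045540 + 0.014884 + 0.045540 + 0.033452 = 0.211401
B = 1 / 0.211401 = 4.7303

4.73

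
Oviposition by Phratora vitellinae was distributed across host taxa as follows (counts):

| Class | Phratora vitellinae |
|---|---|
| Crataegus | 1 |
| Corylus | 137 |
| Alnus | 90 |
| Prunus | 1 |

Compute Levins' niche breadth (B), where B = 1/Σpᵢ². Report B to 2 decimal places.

Proportions for Phratora vitellinae (n=229): 1/229=0.0044, 137/229=0.5983, 90/229=0.3930, 1/229=0.0044
Σpᵢ² = 0.0044² + 0.5983² + 0.3930² + 0.0044² = 0.000019 + 0.357963 + 0.154449 + 0.000019 = 0.512450
B = 1 / 0.512450 = 1.9514

1.95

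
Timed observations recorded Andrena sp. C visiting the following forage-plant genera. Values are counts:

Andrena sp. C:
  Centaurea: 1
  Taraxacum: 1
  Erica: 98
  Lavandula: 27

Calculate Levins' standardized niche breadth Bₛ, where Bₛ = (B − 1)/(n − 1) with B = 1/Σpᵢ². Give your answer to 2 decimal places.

Proportions for Andrena sp. C (n=127): 1/127=0.0079, 1/127=0.0079, 98/127=0.7717, 27/127=0.2126
Σpᵢ² = 0.0079² + 0.0079² + 0.7717² + 0.2126² = 0.000062 + 0.000062 + 0.595521 + 0.045199 = 0.640844
B = 1 / 0.640844 = 1.5604
Bₛ = (B − 1)/(n − 1) = (1.5604 − 1)/(4 − 1) = 0.5604/3 = 0.1868

0.19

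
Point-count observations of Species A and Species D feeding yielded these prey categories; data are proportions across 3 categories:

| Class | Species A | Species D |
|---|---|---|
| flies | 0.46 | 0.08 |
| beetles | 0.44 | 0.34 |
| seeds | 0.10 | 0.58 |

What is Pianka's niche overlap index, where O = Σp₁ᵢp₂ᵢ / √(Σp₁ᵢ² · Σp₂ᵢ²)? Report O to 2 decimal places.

0.56

Σ p₁ᵢp₂ᵢ = 0.0368 + 0.1496 + 0.0580 = 0.2444
Σp_1ᵢ² = 0.46² + 0.44² + 0.10² = 0.2116 + 0.1936 + 0.0100 = 0.4152
Σp_2ᵢ² = 0.08² + 0.34² + 0.58² = 0.0064 + 0.1156 + 0.3364 = 0.4584
O = 0.2444 / √(0.4152 × 0.4584) = 0.2444 / 0.43627 = 0.5602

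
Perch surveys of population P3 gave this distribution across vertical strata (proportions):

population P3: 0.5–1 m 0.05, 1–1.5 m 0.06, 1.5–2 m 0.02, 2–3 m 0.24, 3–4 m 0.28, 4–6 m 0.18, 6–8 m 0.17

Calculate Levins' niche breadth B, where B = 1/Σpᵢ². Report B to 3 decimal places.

4.907

Σpᵢ² = 0.05² + 0.06² + 0.02² + 0.24² + 0.28² + 0.18² + 0.17² = 0.0025 + 0.0036 + 0.0004 + 0.0576 + 0.0784 + 0.0324 + 0.0289 = 0.2038
B = 1 / 0.2038 = 4.90677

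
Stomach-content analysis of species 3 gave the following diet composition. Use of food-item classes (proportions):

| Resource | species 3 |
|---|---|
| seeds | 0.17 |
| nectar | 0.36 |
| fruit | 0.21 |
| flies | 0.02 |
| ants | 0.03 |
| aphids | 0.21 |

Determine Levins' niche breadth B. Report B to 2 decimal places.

4.03

Σpᵢ² = 0.17² + 0.36² + 0.21² + 0.02² + 0.03² + 0.21² = 0.0289 + 0.1296 + 0.0441 + 0.0004 + 0.0009 + 0.0441 = 0.2480
B = 1 / 0.2480 = 4.0323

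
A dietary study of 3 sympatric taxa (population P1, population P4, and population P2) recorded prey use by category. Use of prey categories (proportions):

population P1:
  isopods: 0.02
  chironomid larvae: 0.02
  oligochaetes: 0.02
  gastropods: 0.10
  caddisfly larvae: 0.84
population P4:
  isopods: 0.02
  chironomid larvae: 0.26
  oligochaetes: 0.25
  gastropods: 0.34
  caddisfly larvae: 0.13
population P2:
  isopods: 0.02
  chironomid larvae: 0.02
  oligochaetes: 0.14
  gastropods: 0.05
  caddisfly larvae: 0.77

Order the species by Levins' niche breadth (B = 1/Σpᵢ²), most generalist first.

Σp_P1ᵢ² = 0.02² + 0.02² + 0.02² + 0.10² + 0.84² = 0.0004 + 0.0004 + 0.0004 + 0.0100 + 0.7056 = 0.7168
B_P1 = 1 / 0.7168 = 1.3951
Σp_P4ᵢ² = 0.02² + 0.26² + 0.25² + 0.34² + 0.13² = 0.0004 + 0.0676 + 0.0625 + 0.1156 + 0.0169 = 0.2630
B_P4 = 1 / 0.2630 = 3.8023
Σp_P2ᵢ² = 0.02² + 0.02² + 0.14² + 0.05² + 0.77² = 0.0004 + 0.0004 + 0.0196 + 0.0025 + 0.5929 = 0.6158
B_P2 = 1 / 0.6158 = 1.6239
Ranking by B (broadest → narrowest): population P4 (3.80) > population P2 (1.62) > population P1 (1.40)

population P4 > population P2 > population P1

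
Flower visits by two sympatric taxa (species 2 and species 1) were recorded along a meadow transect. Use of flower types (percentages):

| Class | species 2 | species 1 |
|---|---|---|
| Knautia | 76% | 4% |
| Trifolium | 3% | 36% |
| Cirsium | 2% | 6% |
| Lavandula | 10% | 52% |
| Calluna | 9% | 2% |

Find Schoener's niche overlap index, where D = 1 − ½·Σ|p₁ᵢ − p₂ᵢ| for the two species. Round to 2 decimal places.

0.21

Convert percentages to proportions (divide by 100).
Σ|p₁ᵢ − p₂ᵢ| = 0.72 + 0.33 + 0.04 + 0.42 + 0.07 = 1.58
D = 1 − ½ × 1.58 = 1 − 0.790 = 0.2100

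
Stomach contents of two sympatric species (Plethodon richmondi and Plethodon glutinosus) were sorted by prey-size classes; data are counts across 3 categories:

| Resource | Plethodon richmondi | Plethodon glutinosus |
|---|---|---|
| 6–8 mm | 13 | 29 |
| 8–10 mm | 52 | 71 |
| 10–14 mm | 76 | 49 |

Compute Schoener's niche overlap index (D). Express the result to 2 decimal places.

Proportions for Plethodon richmondi (n=141): 13/141=0.0922, 52/141=0.3688, 76/141=0.5390
Proportions for Plethodon glutinosus (n=149): 29/149=0.1946, 71/149=0.4765, 49/149=0.3289
Σ|p₁ᵢ − p₂ᵢ| = 0.1024 + 0.1077 + 0.2101 = 0.4202
D = 1 − ½ × 0.4202 = 1 − 0.21010 = 0.78990

0.79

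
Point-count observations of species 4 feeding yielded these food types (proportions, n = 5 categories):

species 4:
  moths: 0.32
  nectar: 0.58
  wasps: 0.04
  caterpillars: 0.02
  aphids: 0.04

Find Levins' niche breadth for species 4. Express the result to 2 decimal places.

Σpᵢ² = 0.32² + 0.58² + 0.04² + 0.02² + 0.04² = 0.1024 + 0.3364 + 0.0016 + 0.0004 + 0.0016 = 0.4424
B = 1 / 0.4424 = 2.2604

2.26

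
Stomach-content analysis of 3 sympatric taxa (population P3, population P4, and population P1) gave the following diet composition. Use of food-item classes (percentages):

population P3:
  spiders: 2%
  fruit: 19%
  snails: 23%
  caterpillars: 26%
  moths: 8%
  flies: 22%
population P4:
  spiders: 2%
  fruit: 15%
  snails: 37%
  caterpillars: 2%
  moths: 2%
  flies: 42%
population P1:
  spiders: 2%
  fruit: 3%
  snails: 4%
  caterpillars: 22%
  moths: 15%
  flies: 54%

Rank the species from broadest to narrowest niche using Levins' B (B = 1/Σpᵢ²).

Convert percentages to proportions (divide by 100).
Σp_P3ᵢ² = 0.02² + 0.19² + 0.23² + 0.26² + 0.08² + 0.22² = 0.0004 + 0.0361 + 0.0529 + 0.0676 + 0.0064 + 0.0484 = 0.2118
B_P3 = 1 / 0.2118 = 4.7214
Σp_P4ᵢ² = 0.02² + 0.15² + 0.37² + 0.02² + 0.02² + 0.42² = 0.0004 + 0.0225 + 0.1369 + 0.0004 + 0.0004 + 0.1764 = 0.3370
B_P4 = 1 / 0.3370 = 2.9674
Σp_P1ᵢ² = 0.02² + 0.03² + 0.04² + 0.22² + 0.15² + 0.54² = 0.0004 + 0.0009 + 0.0016 + 0.0484 + 0.0225 + 0.2916 = 0.3654
B_P1 = 1 / 0.3654 = 2.7367
Ranking by B (broadest → narrowest): population P3 (4.72) > population P4 (2.97) > population P1 (2.74)

population P3 > population P4 > population P1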